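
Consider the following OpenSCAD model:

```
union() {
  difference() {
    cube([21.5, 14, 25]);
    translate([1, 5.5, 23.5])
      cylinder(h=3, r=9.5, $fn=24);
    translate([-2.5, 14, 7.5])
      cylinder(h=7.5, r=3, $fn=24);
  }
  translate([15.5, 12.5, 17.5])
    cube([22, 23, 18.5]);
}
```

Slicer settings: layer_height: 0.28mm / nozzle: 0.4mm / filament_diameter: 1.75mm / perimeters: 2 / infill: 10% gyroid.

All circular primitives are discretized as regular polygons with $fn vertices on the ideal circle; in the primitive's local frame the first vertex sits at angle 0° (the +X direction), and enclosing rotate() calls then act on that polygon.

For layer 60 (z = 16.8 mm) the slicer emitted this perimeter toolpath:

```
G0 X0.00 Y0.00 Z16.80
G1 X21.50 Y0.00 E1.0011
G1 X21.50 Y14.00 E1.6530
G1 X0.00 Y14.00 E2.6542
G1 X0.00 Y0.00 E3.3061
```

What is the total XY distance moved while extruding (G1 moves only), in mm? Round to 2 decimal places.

Sum the Euclidean lengths of each G1 segment: total = 71.00 mm.

71.00 mm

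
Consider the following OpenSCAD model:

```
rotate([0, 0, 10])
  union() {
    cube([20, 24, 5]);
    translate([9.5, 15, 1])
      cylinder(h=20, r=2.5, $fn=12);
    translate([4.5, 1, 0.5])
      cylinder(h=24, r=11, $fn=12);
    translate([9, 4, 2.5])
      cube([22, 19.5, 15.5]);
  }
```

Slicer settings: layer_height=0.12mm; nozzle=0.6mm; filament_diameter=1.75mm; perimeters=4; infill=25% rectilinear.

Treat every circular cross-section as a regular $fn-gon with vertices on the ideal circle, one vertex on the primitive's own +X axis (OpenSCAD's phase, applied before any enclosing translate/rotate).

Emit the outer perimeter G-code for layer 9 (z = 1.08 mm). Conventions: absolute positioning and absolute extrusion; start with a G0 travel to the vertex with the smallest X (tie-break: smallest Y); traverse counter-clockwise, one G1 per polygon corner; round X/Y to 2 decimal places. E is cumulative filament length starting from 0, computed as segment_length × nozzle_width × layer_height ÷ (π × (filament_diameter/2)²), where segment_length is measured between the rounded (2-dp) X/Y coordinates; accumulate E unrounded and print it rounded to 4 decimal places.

G0 X-6.57 Y-0.14 Z1.08
G1 X-4.17 Y-5.30 E0.1704
G1 X0.50 Y-8.57 E0.3410
G1 X6.17 Y-9.07 E0.5114
G1 X11.33 Y-6.66 E0.6819
G1 X14.59 Y-2.00 E0.8521
G1 X15.00 Y2.65 E0.9918
G1 X19.70 Y3.47 E1.1347
G1 X15.53 Y27.11 E1.8532
G1 X-4.17 Y23.64 E2.4520
G1 X-1.87 Y10.63 E2.8475
G1 X-2.81 Y10.19 E2.8786
G1 X-6.08 Y5.53 E3.0490
G1 X-6.57 Y-0.14 E3.2193

At z = 1.08 mm: the cube is present — its section is the full 20×24 rectangle; the r=2.5 cylinder at (9.5, 15) contributes a regular 12-gon of circumradius 2.5; the r=11 cylinder at (4.5, 1) gives a regular 12-gon of circumradius 11 (constant along its height); the cube at (9, 4) does not reach this height (z outside [2.5, 18]); Taking the union: the regions partially overlap (shared area 171.65 mm²), so overlapping operands fuse into one piece — 1 connected region; (whole slice rotated 10° about Z — lengths, areas and connectivity unchanged). The outline is a single polygon with 13 vertices. Extrusion per mm of travel: 0.6 × 0.12 / (π × 0.875²) = 0.029934. Accumulating E over each segment gives final E = 3.2193.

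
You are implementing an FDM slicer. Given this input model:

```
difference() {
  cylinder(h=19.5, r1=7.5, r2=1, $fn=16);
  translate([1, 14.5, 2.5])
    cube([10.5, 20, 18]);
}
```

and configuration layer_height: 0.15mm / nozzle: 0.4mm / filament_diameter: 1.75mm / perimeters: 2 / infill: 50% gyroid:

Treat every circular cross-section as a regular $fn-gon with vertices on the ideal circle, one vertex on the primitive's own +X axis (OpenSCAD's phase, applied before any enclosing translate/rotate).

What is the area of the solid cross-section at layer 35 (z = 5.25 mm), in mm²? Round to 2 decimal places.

101.22 mm²

At z = 5.25 mm: the cone (r1=7.5→r2=1) has section circumradius 5.750 here — a regular 16-gon (area = (16/2)·5.750²·sin(360°/16) = 101.22 mm²); the cube at (1, 14.5) (footprint 10.5×20) is included at this height (area 210.00 mm²); After the difference (first − rest): starting from the cone (101.22 mm²), the 10.5×20 cube at (1, 14.5) misses the remaining region (no effect) — area = 101.22 mm². Overall, the cross-section is a single solid region. Net area = 101.22 mm².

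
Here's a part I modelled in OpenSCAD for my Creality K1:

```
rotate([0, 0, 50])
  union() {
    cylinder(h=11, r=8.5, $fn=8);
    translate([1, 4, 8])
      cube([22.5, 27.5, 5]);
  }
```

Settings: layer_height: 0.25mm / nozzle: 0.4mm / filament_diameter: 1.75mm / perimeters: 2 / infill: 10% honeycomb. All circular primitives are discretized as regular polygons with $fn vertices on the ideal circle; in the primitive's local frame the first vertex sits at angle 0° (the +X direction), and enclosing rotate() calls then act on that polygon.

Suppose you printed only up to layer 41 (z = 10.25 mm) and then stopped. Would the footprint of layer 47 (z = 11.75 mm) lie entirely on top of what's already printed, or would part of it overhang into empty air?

Compare the two slices. At z = 10.25: the cylinder: section is a regular 8-gon, circumradius r=8.5 (area = (8/2)·8.500²·sin(360°/8) = 204.35 mm²); the 22.5×27.5 cube at (1, 4) contributes its full rectangle (area 618.75 mm²); Taking the union: the regions partially overlap — summed areas 823.10 mm² minus the doubly-counted overlap 16.11 mm² gives 806.99 mm² — area = 806.99 mm²; (rotated 50° about Z; rotation is an isometry so areas/perimeters/island counts are preserved). At z = 11.75: the cylinder is absent (z outside [0, 11]); the cube at (1, 4) is present — its section is the full 22.5×27.5 rectangle (area 618.75 mm²); Taking the union: only the 22.5×27.5 cube at (1, 4) is present, so the union is just that shape — area = 618.75 mm²; (rotated 50° about Z; rotation is an isometry so areas/perimeters/island counts are preserved). Checking containment: the cross-section at z = 11.75 is a subset of the cross-section at z = 10.25.

entirely on top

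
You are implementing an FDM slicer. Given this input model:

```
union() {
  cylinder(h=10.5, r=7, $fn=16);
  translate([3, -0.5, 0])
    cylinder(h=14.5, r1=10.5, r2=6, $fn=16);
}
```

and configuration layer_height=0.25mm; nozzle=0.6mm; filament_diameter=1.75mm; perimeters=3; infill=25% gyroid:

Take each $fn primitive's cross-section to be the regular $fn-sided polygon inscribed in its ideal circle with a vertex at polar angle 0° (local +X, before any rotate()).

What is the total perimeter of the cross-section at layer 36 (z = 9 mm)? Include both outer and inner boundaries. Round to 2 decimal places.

At z = 9 mm: the r=7 cylinder gives a regular 16-gon of circumradius 7 (constant along its height) (perimeter = 2·16·7.000·sin(180°/16) = 43.70 mm); the cone at (3, -0.5) contributes a regular 16-gon of circumradius 7.707 (interpolated between r1=10.5 and r2=6 at t=0.621) (perimeter = 2·16·7.707·sin(180°/16) = 48.11 mm); Combining (union): the regions partially overlap (shared area 120.92 mm²), so the edge portions inside another operand are dropped and the merged outline is re-measured after clipping — boundary = 52.26 mm. Overall, the cross-section is a single solid region. Total boundary length (outer) = 52.26 mm.

52.26 mm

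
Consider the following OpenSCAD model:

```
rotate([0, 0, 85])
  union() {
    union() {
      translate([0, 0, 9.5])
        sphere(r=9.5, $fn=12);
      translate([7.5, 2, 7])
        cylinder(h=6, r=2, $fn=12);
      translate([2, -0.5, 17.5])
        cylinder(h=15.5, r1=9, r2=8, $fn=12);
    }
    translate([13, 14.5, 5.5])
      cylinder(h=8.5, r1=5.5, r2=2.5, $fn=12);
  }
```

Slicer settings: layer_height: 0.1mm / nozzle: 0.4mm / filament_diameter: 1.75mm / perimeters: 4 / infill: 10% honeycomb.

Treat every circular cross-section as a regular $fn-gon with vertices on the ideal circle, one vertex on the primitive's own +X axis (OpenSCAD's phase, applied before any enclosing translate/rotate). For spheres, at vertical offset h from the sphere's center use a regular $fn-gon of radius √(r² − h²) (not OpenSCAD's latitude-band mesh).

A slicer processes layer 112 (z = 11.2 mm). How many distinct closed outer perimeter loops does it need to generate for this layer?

2

At z = 11.2 mm: the r=9.5 sphere contributes a regular 12-gon of circumradius √(9.5²−1.7²) = 9.347; the r=2 cylinder at (7.5, 2) contributes a regular 12-gon of circumradius 2; the cone at (2, -0.5) is not intersected at this z (z outside [17.5, 33]); Merging all regions: the regions partially overlap (shared area 10.57 mm²), so overlapping operands fuse into one piece — 1 connected region; the cone at (13, 14.5): at t=0.671 of its height the radius interpolates to r₁+(r₂−r₁)t = 3.488, giving a regular 12-gon of that circumradius; Merging all regions: the 2 present regions are separate (no shared area or edge), so areas and boundary lengths simply add and each stays a separate island — 2 connected regions; (rotated 85° about Z; rotation is an isometry so areas/perimeters/island counts are preserved). The result has 2 disconnected regions.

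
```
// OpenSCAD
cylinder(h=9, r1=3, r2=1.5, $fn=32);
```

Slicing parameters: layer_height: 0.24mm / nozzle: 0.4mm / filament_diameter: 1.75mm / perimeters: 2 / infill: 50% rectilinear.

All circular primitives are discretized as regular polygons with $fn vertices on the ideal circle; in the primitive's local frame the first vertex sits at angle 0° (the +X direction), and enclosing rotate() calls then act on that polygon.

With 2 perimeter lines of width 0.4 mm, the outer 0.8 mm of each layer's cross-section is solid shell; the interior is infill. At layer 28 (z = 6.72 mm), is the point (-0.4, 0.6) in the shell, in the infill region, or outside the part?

infill

At z = 6.72 mm: the cone (r1=3→r2=1.5) has section circumradius 1.880 here — a regular 32-gon. Overall, the cross-section is a single solid region. The nearest boundary edge runs (-0.72, 1.74)→(-1.04, 1.56); distance from the point to it = 1.15 mm. The point is inside the cross-section and 1.15 mm from the nearest boundary — more than the 0.8 mm shell width (2 × 0.4), so it's in the infill interior.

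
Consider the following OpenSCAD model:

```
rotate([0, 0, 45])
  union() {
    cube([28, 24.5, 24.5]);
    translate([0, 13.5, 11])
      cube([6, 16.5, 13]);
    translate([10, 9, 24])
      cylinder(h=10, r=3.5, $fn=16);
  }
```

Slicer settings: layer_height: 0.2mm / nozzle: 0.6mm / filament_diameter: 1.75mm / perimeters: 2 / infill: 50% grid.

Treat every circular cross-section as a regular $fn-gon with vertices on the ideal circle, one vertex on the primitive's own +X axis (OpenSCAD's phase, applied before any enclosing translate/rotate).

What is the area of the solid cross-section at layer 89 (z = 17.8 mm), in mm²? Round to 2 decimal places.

At z = 17.8 mm: the cube is present — its section is the full 28×24.5 rectangle (area 686.00 mm²); the 6×16.5 cube at (0, 13.5) contributes its full rectangle (area 99.00 mm²); the cylinder at (10, 9) is not intersected at this z (z outside [24, 34]); Merging all regions: the regions partially overlap — summed areas 785.00 mm² minus the doubly-counted overlap 66.00 mm² gives 719.00 mm² — area = 719.00 mm²; (whole slice rotated 45° about Z — lengths, areas and connectivity unchanged). Overall, the cross-section is a single solid region. Net area = 719.00 mm².

719.00 mm²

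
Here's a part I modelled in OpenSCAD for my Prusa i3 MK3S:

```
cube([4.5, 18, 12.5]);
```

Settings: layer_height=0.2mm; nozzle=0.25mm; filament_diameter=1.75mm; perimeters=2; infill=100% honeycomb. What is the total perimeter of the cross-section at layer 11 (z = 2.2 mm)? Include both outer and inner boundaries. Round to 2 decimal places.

45.00 mm

At z = 2.2 mm: the cube is present — its section is the full 4.5×18 rectangle (perimeter 45.00 mm). Overall, the cross-section is a single solid region. Total boundary length (outer) = 45.00 mm.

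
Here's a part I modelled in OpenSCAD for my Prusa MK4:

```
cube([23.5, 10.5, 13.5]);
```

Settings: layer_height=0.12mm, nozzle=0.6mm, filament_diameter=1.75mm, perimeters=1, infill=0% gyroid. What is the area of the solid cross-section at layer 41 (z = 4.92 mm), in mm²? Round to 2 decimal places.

246.75 mm²

At z = 4.92 mm: the 23.5×10.5 cube contributes its full rectangle (area 246.75 mm²). Overall, the cross-section is a single solid region. Net area = 246.75 mm².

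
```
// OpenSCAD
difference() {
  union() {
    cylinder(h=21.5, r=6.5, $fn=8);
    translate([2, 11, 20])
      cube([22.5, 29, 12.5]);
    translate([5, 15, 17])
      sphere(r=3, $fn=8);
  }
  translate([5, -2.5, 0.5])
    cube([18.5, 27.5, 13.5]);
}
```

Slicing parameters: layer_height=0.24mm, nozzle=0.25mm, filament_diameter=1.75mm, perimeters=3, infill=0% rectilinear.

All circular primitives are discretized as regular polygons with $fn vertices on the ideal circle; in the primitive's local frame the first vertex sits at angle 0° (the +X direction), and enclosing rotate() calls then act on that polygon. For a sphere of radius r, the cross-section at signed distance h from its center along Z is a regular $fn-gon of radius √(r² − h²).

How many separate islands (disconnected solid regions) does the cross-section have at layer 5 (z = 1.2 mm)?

1

At z = 1.2 mm: the r=6.5 cylinder contributes a regular 8-gon of circumradius 6.5; the cube at (2, 11) is not intersected at this z (z outside [20, 32.5]); the sphere at (5, 15) does not reach this height (|z−center|=15.800 > r=3); Merging all regions: only the r=6.5 cylinder is present, so the union is just that shape — 1 connected region; the cube at (5, -2.5) (footprint 18.5×27.5) is included at this height; After the difference (first − rest): starting from the result so far, the 18.5×27.5 cube at (5, -2.5) partially overlaps it — only the 5.17 mm² overlap (of its 508.75 mm²) is removed, clipping the outline — 1 connected region. Overall, the cross-section is a single solid region. Island count = 1.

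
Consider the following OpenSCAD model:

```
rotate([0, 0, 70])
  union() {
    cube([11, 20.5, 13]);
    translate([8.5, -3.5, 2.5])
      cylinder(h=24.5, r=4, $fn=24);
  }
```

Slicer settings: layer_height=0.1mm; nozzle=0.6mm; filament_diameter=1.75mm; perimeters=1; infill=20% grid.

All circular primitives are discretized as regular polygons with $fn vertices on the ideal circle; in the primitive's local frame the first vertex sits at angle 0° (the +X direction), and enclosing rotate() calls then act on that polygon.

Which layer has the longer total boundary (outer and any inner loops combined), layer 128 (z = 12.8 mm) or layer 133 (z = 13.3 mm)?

layer 128 (z = 12.8 mm)

Layer 128 (z = 12.8): the 11×20.5 cube contributes its full rectangle (perimeter 63.00 mm); the cylinder at (8.5, -3.5): section is a regular 24-gon, circumradius r=4 (perimeter = 2·24·4.000·sin(180°/24) = 25.06 mm); Merging all regions: the regions partially overlap (shared area 1.21 mm²), so the edge portions inside another operand are dropped and the merged outline is re-measured after clipping — boundary = 80.25 mm; (rotated 70° about Z; rotation is an isometry so areas/perimeters/island counts are preserved). So its perimeter = 80.25 mm. Layer 133 (z = 13.3): the cube is absent (z outside [0, 13]); the cylinder at (8.5, -3.5): section is a regular 24-gon, circumradius r=4 (perimeter = 2·24·4.000·sin(180°/24) = 25.06 mm); Combining (union): only the r=4 cylinder at (8.5, -3.5) is present, so the union is just that shape — boundary = 25.06 mm; (rotated 70° about Z; rotation is an isometry so areas/perimeters/island counts are preserved). So its perimeter = 25.06 mm. Layer 128 is larger (80.25 vs 25.06 mm).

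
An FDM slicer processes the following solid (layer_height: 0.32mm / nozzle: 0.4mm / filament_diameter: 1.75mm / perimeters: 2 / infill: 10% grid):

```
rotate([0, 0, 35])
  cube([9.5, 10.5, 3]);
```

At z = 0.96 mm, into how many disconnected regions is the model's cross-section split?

1

At z = 0.96 mm: the 9.5×10.5 cube contributes its full rectangle; (rotated 35° about Z; rotation is an isometry so areas/perimeters/island counts are preserved). The result has 1 disconnected region.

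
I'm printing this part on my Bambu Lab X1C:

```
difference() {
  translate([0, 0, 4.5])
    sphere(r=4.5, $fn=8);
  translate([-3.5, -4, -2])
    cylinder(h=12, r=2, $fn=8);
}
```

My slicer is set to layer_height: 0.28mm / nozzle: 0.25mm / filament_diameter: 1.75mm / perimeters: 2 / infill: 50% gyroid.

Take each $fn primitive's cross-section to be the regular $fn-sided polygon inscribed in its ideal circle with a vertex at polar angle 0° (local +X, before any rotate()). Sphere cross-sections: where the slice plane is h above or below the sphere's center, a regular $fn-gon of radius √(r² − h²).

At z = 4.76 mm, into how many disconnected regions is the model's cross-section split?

1

At z = 4.76 mm: the r=4.5 sphere slices to a regular 8-gon of circumradius 4.492 (√(r²−h²) with h=0.26 from center); the r=2 cylinder at (-3.5, -4) gives a regular 8-gon of circumradius 2 (constant along its height); Subtracting the remaining from the first: starting from the r=4.5 sphere, the r=2 cylinder at (-3.5, -4) partially overlaps it — only the 1.67 mm² overlap (of its 11.31 mm²) is removed, clipping the outline — 1 connected region. The result has 1 disconnected region.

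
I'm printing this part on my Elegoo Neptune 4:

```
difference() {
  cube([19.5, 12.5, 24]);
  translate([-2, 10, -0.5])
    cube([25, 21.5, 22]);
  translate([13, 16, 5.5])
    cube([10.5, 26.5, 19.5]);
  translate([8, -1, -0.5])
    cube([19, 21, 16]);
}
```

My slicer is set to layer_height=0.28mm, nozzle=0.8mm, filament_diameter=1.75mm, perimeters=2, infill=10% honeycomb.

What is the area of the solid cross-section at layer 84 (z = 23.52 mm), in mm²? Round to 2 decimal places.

At z = 23.52 mm: the 19.5×12.5 cube contributes its full rectangle (area 243.75 mm²); the cube at (-2, 10) is not intersected at this z (z outside [-0.5, 21.5]); the cube at (13, 16) (footprint 10.5×26.5) is included at this height (area 278.25 mm²); the cube at (8, -1) does not reach this height (z outside [-0.5, 15.5]); Subtracting the remaining from the first: starting from the 19.5×12.5 cube (243.75 mm²), the 10.5×26.5 cube at (13, 16) misses the remaining region (no effect) — area = 243.75 mm². Overall, the cross-section is a single solid region. Net area = 243.75 mm².

243.75 mm²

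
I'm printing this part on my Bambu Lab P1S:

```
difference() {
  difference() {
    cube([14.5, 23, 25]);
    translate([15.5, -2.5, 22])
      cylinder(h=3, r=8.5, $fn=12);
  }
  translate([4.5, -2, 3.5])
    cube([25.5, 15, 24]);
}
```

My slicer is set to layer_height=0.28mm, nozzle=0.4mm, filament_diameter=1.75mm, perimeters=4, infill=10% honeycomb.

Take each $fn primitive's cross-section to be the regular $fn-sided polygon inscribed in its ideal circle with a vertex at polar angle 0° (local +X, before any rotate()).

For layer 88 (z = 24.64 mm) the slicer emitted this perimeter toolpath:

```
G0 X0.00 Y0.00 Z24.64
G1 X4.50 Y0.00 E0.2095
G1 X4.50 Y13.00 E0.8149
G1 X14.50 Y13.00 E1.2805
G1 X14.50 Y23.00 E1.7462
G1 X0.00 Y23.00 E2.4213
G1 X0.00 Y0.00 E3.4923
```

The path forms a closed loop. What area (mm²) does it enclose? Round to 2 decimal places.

203.50 mm²

Apply the shoelace formula to the sequence of (X, Y) vertices; enclosed area = 203.50 mm².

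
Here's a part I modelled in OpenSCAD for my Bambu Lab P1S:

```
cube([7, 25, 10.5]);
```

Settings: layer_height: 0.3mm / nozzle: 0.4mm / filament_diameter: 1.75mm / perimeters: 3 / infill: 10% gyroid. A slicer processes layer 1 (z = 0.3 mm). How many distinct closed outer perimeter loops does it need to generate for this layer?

1

At z = 0.3 mm: the 7×25 cube contributes its full rectangle. The result has 1 disconnected region.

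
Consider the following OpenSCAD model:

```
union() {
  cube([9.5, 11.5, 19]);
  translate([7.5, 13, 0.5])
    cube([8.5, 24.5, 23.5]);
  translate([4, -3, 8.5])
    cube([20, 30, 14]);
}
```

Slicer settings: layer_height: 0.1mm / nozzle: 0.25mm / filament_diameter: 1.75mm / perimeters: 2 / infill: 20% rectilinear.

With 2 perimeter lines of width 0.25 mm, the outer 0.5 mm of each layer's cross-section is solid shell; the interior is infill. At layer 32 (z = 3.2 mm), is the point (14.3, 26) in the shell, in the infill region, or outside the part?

infill

At z = 3.2 mm: the 9.5×11.5 cube contributes its full rectangle; the cube at (7.5, 13) is present — its section is the full 8.5×24.5 rectangle; the cube at (4, -3) is absent (z outside [8.5, 22.5]); Taking the union: the 2 present regions are separate (no shared area or edge), so areas and boundary lengths simply add and each stays a separate island — 2 connected regions. Overall, the cross-section has 2 separate islands. The nearest boundary edge runs (16.00, 37.50)→(16.00, 13.00); distance from the point to it = 1.70 mm. (Shell/infill is judged within the island containing the point — the largest one.) The point is inside the cross-section and 1.70 mm from the nearest boundary — more than the 0.5 mm shell width (2 × 0.25), so it's in the infill interior.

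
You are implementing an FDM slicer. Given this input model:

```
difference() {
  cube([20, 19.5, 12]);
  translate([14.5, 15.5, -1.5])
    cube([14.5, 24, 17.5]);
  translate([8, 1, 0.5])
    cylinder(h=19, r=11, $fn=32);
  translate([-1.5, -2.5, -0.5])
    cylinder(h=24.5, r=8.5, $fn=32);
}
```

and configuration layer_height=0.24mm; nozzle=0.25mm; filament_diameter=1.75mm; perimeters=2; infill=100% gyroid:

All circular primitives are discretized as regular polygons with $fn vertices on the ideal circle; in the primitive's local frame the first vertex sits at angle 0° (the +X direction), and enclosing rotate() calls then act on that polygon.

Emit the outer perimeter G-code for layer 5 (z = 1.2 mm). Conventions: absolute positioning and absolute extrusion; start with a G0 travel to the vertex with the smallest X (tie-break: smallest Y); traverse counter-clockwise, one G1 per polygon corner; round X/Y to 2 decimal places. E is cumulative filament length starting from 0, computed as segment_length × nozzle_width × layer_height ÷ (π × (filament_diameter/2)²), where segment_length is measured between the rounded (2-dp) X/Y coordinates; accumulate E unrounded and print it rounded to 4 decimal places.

G0 X0.00 Y8.51 Z1.20
G1 X0.22 Y8.78 E0.0087
G1 X1.89 Y10.15 E0.0626
G1 X3.79 Y11.16 E0.1162
G1 X5.85 Y11.79 E0.1700
G1 X8.00 Y12.00 E0.2239
G1 X10.15 Y11.79 E0.2778
G1 X12.21 Y11.16 E0.3315
G1 X14.11 Y10.15 E0.3852
G1 X15.78 Y8.78 E0.4391
G1 X17.15 Y7.11 E0.4929
G1 X18.16 Y5.21 E0.5466
G1 X18.79 Y3.15 E0.6003
G1 X19.00 Y1.00 E0.6542
G1 X18.90 Y0.00 E0.6793
G1 X20.00 Y0.00 E0.7067
G1 X20.00 Y15.50 E1.0934
G1 X14.50 Y15.50 E1.2306
G1 X14.50 Y19.50 E1.3304
G1 X0.00 Y19.50 E1.6921
G1 X0.00 Y8.51 E1.9662

At z = 1.2 mm: the cube (footprint 20×19.5) is included at this height; the cube at (14.5, 15.5) (footprint 14.5×24) is included at this height; the r=11 cylinder at (8, 1) contributes a regular 32-gon of circumradius 11; the r=8.5 cylinder at (-1.5, -2.5) contributes a regular 32-gon of circumradius 8.5; Taking the first minus the rest: starting from the 20×19.5 cube, the 14.5×24 cube at (14.5, 15.5) partially overlaps it — only the 22.00 mm² overlap (of its 348.00 mm²) is removed, clipping the outline; the r=11 cylinder at (8, 1) partially overlaps it — only the 192.53 mm² overlap (of its 377.69 mm²) is removed, clipping the outline; the r=8.5 cylinder at (-1.5, -2.5) misses the remaining region (no effect) — 1 connected region. The outline is a single polygon with 20 vertices. Extrusion per mm of travel: 0.25 × 0.24 / (π × 0.875²) = 0.024945. Accumulating E over each segment gives final E = 1.9662.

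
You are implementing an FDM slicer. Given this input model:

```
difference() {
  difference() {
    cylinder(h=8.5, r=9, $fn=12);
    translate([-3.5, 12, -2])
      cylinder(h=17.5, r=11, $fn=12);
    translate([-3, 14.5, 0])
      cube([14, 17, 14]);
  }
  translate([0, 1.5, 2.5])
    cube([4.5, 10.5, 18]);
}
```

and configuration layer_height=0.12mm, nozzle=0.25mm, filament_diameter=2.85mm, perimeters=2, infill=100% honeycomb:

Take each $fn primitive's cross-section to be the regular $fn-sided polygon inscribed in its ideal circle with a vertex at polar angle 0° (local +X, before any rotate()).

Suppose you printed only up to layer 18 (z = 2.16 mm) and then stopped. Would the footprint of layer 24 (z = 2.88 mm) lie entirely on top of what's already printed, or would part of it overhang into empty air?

Compare the two slices. At z = 2.16: the cylinder: section is a regular 12-gon, circumradius r=9 (area = (12/2)·9.000²·sin(360°/12) = 243.00 mm²); the r=11 cylinder at (-3.5, 12) gives a regular 12-gon of circumradius 11 (constant along its height) (area = (12/2)·11.000²·sin(360°/12) = 363.00 mm²); the cube at (-3, 14.5) is present — its section is the full 14×17 rectangle (area 238.00 mm²); After the difference (first − rest): starting from the r=9 cylinder (243.00 mm²), the r=11 cylinder at (-3.5, 12) partially overlaps it — only the 72.88 mm² overlap (of its 363.00 mm²) is removed, clipping the outline; the 14×17 cube at (-3, 14.5) misses the remaining region (no effect) — area = 170.12 mm²; the cube at (0, 1.5) is not intersected at this z (z outside [2.5, 20.5]); Subtracting the remaining from the first: none of the subtracted shapes is present at this height, so that combined region is unchanged — area = 170.12 mm². At z = 2.88: the cylinder: section is a regular 12-gon, circumradius r=9 (area = (12/2)·9.000²·sin(360°/12) = 243.00 mm²); the r=11 cylinder at (-3.5, 12) contributes a regular 12-gon of circumradius 11 (area = (12/2)·11.000²·sin(360°/12) = 363.00 mm²); the 14×17 cube at (-3, 14.5) contributes its full rectangle (area 238.00 mm²); Taking the first minus the rest: starting from the r=9 cylinder (243.00 mm²), the r=11 cylinder at (-3.5, 12) partially overlaps it — only the 72.88 mm² overlap (of its 363.00 mm²) is removed, clipping the outline; the 14×17 cube at (-3, 14.5) misses the remaining region (no effect) — area = 170.12 mm²; the 4.5×10.5 cube at (0, 1.5) contributes its full rectangle (area 47.25 mm²); Subtracting the remaining from the first: starting from the result so far (170.12 mm²), the 4.5×10.5 cube at (0, 1.5) partially overlaps it — only the 6.97 mm² overlap (of its 47.25 mm²) is removed, clipping the outline — area = 163.15 mm². Checking containment: the cross-section at z = 2.88 is a subset of the cross-section at z = 2.16.

entirely on top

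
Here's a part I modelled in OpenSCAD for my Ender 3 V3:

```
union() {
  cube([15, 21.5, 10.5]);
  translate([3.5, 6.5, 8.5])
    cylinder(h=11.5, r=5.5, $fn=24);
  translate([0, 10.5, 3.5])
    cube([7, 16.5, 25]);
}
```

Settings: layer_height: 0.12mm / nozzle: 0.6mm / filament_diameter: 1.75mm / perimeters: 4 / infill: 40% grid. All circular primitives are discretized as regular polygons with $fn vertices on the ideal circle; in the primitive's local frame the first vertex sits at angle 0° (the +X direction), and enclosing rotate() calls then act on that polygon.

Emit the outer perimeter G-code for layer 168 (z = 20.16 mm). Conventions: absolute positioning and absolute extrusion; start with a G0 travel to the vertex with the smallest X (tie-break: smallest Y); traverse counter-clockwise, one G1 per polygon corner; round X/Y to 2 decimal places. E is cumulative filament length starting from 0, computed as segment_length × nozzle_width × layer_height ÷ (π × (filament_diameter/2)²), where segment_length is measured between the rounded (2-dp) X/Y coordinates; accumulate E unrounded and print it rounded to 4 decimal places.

At z = 20.16 mm: the cube does not reach this height (z outside [0, 10.5]); the cylinder at (3.5, 6.5) is not intersected at this z (z outside [8.5, 20]); the cube at (0, 10.5) is present — its section is the full 7×16.5 rectangle; Combining (union): only the 7×16.5 cube at (0, 10.5) is present, so the union is just that shape — 1 connected region. The outline is a single polygon with 4 vertices. Extrusion per mm of travel: 0.6 × 0.12 / (π × 0.875²) = 0.029934. Accumulating E over each segment gives final E = 1.4069.

G0 X0.00 Y10.50 Z20.16
G1 X7.00 Y10.50 E0.2095
G1 X7.00 Y27.00 E0.7035
G1 X0.00 Y27.00 E0.9130
G1 X0.00 Y10.50 E1.4069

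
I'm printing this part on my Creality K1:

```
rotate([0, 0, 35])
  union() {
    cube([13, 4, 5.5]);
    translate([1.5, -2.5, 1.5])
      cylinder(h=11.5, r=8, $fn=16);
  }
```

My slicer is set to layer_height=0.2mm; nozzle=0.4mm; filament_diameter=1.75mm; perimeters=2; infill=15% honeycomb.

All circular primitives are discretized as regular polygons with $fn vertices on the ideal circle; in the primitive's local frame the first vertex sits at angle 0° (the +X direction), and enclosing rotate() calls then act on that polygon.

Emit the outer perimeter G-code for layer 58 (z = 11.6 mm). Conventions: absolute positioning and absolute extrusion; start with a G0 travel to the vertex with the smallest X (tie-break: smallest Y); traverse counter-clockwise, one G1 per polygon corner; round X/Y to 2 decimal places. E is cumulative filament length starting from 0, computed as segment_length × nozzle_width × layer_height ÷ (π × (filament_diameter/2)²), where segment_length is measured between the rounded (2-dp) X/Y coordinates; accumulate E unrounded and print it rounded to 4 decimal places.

G0 X-5.22 Y0.20 Z11.60
G1 X-5.15 Y-2.92 E0.1038
G1 X-3.89 Y-5.78 E0.2077
G1 X-1.64 Y-7.93 E0.3113
G1 X1.27 Y-9.07 E0.4152
G1 X4.39 Y-9.00 E0.5190
G1 X7.25 Y-7.74 E0.6229
G1 X9.41 Y-5.49 E0.7267
G1 X10.54 Y-2.58 E0.8305
G1 X10.47 Y0.54 E0.9343
G1 X9.22 Y3.40 E1.0381
G1 X6.96 Y5.56 E1.1421
G1 X4.05 Y6.69 E1.2459
G1 X0.93 Y6.62 E1.3497
G1 X-1.93 Y5.37 E1.4535
G1 X-4.08 Y3.11 E1.5573
G1 X-5.22 Y0.20 E1.6612

At z = 11.6 mm: the cube is absent (z outside [0, 5.5]); the r=8 cylinder at (1.5, -2.5) gives a regular 16-gon of circumradius 8 (constant along its height); Combining (union): only the r=8 cylinder at (1.5, -2.5) is present, so the union is just that shape — 1 connected region; (rotated 35° about Z; rotation is an isometry so areas/perimeters/island counts are preserved). The outline is a single polygon with 16 vertices. Extrusion per mm of travel: 0.4 × 0.2 / (π × 0.875²) = 0.033260. Accumulating E over each segment gives final E = 1.6612.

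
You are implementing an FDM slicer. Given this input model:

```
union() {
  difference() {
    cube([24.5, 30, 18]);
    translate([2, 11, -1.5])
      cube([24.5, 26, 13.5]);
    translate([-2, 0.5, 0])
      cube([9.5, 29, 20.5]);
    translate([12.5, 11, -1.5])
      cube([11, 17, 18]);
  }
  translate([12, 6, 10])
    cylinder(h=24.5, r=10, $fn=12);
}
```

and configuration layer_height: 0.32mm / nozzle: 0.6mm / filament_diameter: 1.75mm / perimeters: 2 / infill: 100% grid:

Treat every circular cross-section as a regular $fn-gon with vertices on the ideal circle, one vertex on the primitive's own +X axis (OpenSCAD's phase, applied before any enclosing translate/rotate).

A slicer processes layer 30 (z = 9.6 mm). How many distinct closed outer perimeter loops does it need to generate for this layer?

At z = 9.6 mm: the 24.5×30 cube contributes its full rectangle; the cube at (2, 11) (footprint 24.5×26) is included at this height; the cube at (-2, 0.5) (footprint 9.5×29) is included at this height; the 11×17 cube at (12.5, 11) contributes its full rectangle; Taking the first minus the rest: starting from the 24.5×30 cube, the 24.5×26 cube at (2, 11) partially overlaps it — only the 427.50 mm² overlap (of its 637.00 mm²) is removed, clipping the outline; the 9.5×29 cube at (-2, 0.5) partially overlaps it — only the 115.75 mm² overlap (of its 275.50 mm²) is removed, clipping the outline; the 11×17 cube at (12.5, 11) misses the remaining region (no effect) — 2 connected regions; the cylinder at (12, 6) is absent (z outside [10, 34.5]); Taking the union: only the result so far is present, so the union is just that shape — 2 connected regions. The result has 2 disconnected regions.

2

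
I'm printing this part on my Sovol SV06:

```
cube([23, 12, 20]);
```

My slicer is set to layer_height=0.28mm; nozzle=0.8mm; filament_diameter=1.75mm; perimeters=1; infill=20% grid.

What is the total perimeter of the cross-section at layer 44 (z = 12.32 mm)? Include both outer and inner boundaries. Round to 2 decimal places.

70.00 mm

At z = 12.32 mm: the 23×12 cube contributes its full rectangle (perimeter 70.00 mm). Overall, the cross-section is a single solid region. Total boundary length (outer) = 70.00 mm.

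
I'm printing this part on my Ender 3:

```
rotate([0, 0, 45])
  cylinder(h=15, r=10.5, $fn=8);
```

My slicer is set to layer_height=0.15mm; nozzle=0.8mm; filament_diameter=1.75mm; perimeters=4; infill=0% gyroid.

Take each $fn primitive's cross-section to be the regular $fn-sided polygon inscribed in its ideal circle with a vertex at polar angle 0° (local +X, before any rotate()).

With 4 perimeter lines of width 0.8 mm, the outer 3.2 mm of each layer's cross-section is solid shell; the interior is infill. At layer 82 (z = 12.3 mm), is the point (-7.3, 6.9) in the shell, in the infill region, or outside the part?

shell

At z = 12.3 mm: the r=10.5 cylinder gives a regular 8-gon of circumradius 10.5 (constant along its height); (rotated 45° about Z; rotation is an isometry so areas/perimeters/island counts are preserved). Overall, the cross-section is a single solid region. Undo the 45° rotation: the query point maps to (-0.283, 10.041) in the un-rotated model frame. The nearest boundary edge runs (0.00, 10.50)→(-7.42, 7.42); distance from the point to it = 0.32 mm. The point is inside the cross-section, 0.32 mm from the nearest boundary — within the 3.2 mm shell band (4 × 0.8).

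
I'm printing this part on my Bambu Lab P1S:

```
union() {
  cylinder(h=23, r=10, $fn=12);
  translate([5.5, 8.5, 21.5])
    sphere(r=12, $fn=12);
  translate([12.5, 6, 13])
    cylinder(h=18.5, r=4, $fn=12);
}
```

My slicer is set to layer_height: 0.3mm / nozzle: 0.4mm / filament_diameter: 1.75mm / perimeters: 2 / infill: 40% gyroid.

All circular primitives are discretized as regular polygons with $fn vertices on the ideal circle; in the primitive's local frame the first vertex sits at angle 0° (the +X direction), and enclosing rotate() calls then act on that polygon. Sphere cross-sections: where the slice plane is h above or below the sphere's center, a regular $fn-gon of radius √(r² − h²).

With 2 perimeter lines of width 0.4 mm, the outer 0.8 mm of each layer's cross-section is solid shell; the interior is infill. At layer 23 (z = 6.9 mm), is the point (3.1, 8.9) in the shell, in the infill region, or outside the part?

At z = 6.9 mm: the r=10 cylinder contributes a regular 12-gon of circumradius 10; the sphere at (5.5, 8.5) is absent (|z−center|=14.600 > r=12); the cylinder at (12.5, 6) is not intersected at this z (z outside [13, 31.5]); Taking the union: only the r=10 cylinder is present, so the union is just that shape — 1 connected region. Overall, the cross-section is a single solid region. The nearest boundary edge runs (5.00, 8.66)→(0.00, 10.00); distance from the point to it = 0.26 mm. The point is inside the cross-section, 0.26 mm from the nearest boundary — within the 0.8 mm shell band (2 × 0.4).

shell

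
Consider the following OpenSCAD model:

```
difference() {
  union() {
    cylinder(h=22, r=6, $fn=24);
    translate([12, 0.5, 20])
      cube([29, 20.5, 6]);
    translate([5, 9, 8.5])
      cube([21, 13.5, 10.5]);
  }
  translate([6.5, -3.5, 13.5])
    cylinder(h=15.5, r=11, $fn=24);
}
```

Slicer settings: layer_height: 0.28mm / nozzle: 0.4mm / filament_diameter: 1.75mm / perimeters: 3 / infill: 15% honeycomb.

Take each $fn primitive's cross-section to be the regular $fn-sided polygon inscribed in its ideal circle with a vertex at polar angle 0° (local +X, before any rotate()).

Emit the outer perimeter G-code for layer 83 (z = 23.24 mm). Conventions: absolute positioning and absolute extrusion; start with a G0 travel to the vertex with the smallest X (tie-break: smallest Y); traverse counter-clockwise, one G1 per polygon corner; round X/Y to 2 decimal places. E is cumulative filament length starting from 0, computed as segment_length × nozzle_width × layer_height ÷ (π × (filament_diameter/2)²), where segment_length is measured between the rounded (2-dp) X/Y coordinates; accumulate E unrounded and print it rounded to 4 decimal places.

At z = 23.24 mm: the cylinder is absent (z outside [0, 22]); the cube at (12, 0.5) is present — its section is the full 29×20.5 rectangle; the cube at (5, 9) is absent (z outside [8.5, 19]); Taking the union: only the 29×20.5 cube at (12, 0.5) is present, so the union is just that shape — 1 connected region; the cylinder at (6.5, -3.5): section is a regular 24-gon, circumradius r=11; Taking the first minus the rest: starting from the result so far, the r=11 cylinder at (6.5, -3.5) partially overlaps it — only the 15.68 mm² overlap (of its 375.81 mm²) is removed, clipping the outline — 1 connected region. The outline is a single polygon with 7 vertices. Extrusion per mm of travel: 0.4 × 0.28 / (π × 0.875²) = 0.046564. Accumulating E over each segment gives final E = 4.4791.

G0 X12.00 Y6.03 Z23.24
G1 X14.28 Y4.28 E0.1338
G1 X16.03 Y2.00 E0.2677
G1 X16.65 Y0.50 E0.3432
G1 X41.00 Y0.50 E1.4771
G1 X41.00 Y21.00 E2.4316
G1 X12.00 Y21.00 E3.7820
G1 X12.00 Y6.03 E4.4791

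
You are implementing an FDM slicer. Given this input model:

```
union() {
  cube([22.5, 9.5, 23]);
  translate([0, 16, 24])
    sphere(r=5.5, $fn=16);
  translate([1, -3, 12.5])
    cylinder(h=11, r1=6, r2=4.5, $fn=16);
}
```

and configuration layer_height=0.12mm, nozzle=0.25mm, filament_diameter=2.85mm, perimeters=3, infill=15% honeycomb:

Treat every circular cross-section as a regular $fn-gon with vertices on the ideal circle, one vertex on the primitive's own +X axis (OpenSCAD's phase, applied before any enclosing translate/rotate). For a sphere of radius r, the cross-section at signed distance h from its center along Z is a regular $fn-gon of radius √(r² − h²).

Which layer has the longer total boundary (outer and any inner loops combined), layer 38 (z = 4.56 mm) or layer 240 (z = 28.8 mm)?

Layer 38 (z = 4.56): the 22.5×9.5 cube contributes its full rectangle (perimeter 64.00 mm); the sphere at (0, 16) is absent (|z−center|=19.440 > r=5.5); the cone at (1, -3) is absent (z outside [12.5, 23.5]); Combining (union): only the 22.5×9.5 cube is present, so the union is just that shape — boundary = 64.00 mm. So its perimeter = 64.00 mm. Layer 240 (z = 28.8): the cube is absent (z outside [0, 23]); the sphere at (0, 16): section is a regular 16-gon, circumradius = √(r²−h²) = √(5.5²−4.8²) = 2.685 (perimeter = 2·16·2.685·sin(180°/16) = 16.76 mm); the cone at (1, -3) is absent (z outside [12.5, 23.5]); Combining (union): only the r=5.5 sphere at (0, 16) is present, so the union is just that shape — boundary = 16.76 mm. So its perimeter = 16.76 mm. Layer 38 is larger (64.00 vs 16.76 mm).

layer 38 (z = 4.56 mm)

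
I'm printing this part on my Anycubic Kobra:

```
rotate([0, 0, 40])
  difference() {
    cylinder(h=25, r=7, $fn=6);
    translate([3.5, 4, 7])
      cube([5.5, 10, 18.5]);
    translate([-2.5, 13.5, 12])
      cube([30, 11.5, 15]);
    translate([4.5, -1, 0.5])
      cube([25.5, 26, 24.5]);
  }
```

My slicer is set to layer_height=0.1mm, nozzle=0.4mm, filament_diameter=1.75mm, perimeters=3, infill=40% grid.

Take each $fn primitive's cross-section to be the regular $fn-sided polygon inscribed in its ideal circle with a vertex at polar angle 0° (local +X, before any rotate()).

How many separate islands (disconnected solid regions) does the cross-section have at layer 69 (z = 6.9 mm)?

At z = 6.9 mm: the r=7 cylinder gives a regular 6-gon of circumradius 7 (constant along its height); the cube at (3.5, 4) does not reach this height (z outside [7, 25.5]); the cube at (-2.5, 13.5) is not intersected at this z (z outside [12, 27]); the 25.5×26 cube at (4.5, -1) contributes its full rectangle; After the difference (first − rest): starting from the r=7 cylinder, the 25.5×26 cube at (4.5, -1) partially overlaps it — only the 7.62 mm² overlap (of its 663.00 mm²) is removed, clipping the outline — 1 connected region; (rotated 40° about Z; rotation is an isometry so areas/perimeters/island counts are preserved). Overall, the cross-section is a single solid region. Island count = 1.

1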